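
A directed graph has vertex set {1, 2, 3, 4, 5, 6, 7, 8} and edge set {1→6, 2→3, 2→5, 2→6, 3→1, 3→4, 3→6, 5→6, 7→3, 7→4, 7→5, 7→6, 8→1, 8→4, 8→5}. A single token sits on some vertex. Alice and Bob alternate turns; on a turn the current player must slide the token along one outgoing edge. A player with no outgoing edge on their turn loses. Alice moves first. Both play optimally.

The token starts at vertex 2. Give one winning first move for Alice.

Classify positions by backward induction: terminal positions (no move available) are L. From any other position, the mover wins iff some move reaches an L.
Every edge goes from a vertex to one that appears earlier in the order 4, 6, 1, 5, 3, 7, 2, 8, so processing vertices in that order labels each vertex after all of its successors.
4: no outgoing edge → L
6: no outgoing edge → L
1: reaches L-position 6 → W
5: reaches L-position 6 → W
3: reaches L-position 6 → W
7: reaches L-position 6 → W
2: reaches L-position 6 → W
8: reaches L-position 4 → W
From 2, the L positions reachable in one move are: 6.

Move to 6.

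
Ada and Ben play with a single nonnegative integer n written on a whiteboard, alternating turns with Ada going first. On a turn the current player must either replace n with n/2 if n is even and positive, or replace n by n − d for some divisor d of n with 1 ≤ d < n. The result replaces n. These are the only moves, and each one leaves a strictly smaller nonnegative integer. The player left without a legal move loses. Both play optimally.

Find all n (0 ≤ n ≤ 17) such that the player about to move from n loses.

0, 1, 3, 5, 7, 9, 11, 13, 15, 17

Use the standard recursion: the mover loses at a terminal position; elsewhere, the mover wins exactly when some move hands the opponent an L position.
n=0: no move → L
n=1: no move → L
n=2: reaches L-position 1 → W
n=3: only reaches 2(W), which is W → L
n=4: reaches L-position 3 → W
n=5: only reaches 4(W), which is W → L
n=6: reaches L-position 3 → W
n=7: only reaches 6(W), which is W → L
n=8: reaches L-position 7 → W
n=9: only reaches 6(W), 8(W), all W → L
n=10: reaches L-position 5 → W
n=11: only reaches 10(W), which is W → L
n=12: reaches L-position 9 → W
n=13: only reaches 12(W), which is W → L
n=14: reaches L-position 7 → W
n=15: only reaches 10(W), 12(W), 14(W), all W → L
n=16: reaches L-position 15 → W
n=17: only reaches 16(W), which is W → L
Reading off the rows marked L gives the requested list; there are 10 such values of n.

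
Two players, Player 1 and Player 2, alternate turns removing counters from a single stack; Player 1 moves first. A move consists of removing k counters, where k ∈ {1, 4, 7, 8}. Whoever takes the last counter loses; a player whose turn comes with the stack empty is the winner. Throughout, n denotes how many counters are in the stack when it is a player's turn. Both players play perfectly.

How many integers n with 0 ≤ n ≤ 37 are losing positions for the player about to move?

10

Compute win/loss labels from the base case upward. A position with no move is W. Any other position is W if it can reach an L in one move, else L.
n=0: no move; the opponent has just taken the last counter and therefore loses → W
n=1: only reaches 0(W), which is W → L
n=2: reaches L-position 1 → W
n=3: only reaches 2(W), which is W → L
n=4: reaches L-position 3 → W
n=5: reaches L-position 1 → W
n=6: only reaches 5(W), 2(W), all W → L
n=7: reaches L-position 6 → W
n=8: reaches L-position 1 → W
n=9: reaches L-position 1 → W
n=10: reaches L-position 6 → W
n=11: reaches L-position 3 → W
n=12: only reaches 11(W), 8(W), 5(W), 4(W), all W → L
n=13: reaches L-position 12 → W
n=14: reaches L-position 6 → W
n=15: only reaches 14(W), 11(W), 8(W), 7(W), all W → L
n=16: reaches L-position 15 → W
n=17: only reaches 16(W), 13(W), 10(W), 9(W), all W → L
n=18: reaches L-position 17 → W
n=19: reaches L-position 15 → W
n=20: reaches L-position 12 → W
n=21: reaches L-position 17 → W
n=22: reaches L-position 15 → W
n=23: reaches L-position 15 → W
n=24: reaches L-position 17 → W
n=25: reaches L-position 17 → W
n=26: only reaches 25(W), 22(W), 19(W), 18(W), all W → L
n=27: reaches L-position 26 → W
n=28: only reaches 27(W), 24(W), 21(W), 20(W), all W → L
n=29: reaches L-position 28 → W
n=30: reaches L-position 26 → W
n=31: only reaches 30(W), 27(W), 24(W), 23(W), all W → L
n=32: reaches L-position 31 → W
n=33: reaches L-position 26 → W
n=34: reaches L-position 26 → W
n=35: reaches L-position 31 → W
n=36: reaches L-position 28 → W
n=37: only reaches 36(W), 33(W), 30(W), 29(W), all W → L
L entries with 0 ≤ n ≤ 37: n = 1, 3, 6, 12, 15, 17, 26, 28, 31, 37; that makes 10.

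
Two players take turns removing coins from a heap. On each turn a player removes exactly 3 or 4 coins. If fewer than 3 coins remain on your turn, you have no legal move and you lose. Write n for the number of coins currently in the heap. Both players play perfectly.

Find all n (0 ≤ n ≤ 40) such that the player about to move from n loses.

0, 1, 2, 7, 8, 9, 14, 15, 16, 21, 22, 23, 28, 29, 30, 35, 36, 37

Build the W/L table. Terminal = L. A non-terminal position is W if it has a move to some L; otherwise it is L.
n=0: no move → L
n=1: no move → L
n=2: no move → L
n=3: →0(L), so W
n=4: →1(L), so W
n=5: →2(L), so W
n=6: →2(L), so W
n=7: →4(W), 3(W) — all W, so L
n=8: →5(W), 4(W) — all W, so L
n=9: →6(W), 5(W) — all W, so L
n=10: →7(L), so W
n=11: →8(L), so W
n=12: →9(L), so W
n=13: →9(L), so W
n=14: →11(W), 10(W) — all W, so L
n=15: →12(W), 11(W) — all W, so L
n=16: →13(W), 12(W) — all W, so L
n=17: →14(L), so W
n=18: →15(L), so W
n=19: →16(L), so W
n=20: →16(L), so W
n=21: →18(W), 17(W) — all W, so L
n=22: →19(W), 18(W) — all W, so L
n=23: →20(W), 19(W) — all W, so L
n=24: →21(L), so W
n=25: →22(L), so W
n=26: →23(L), so W
n=27: →23(L), so W
n=28: →25(W), 24(W) — all W, so L
n=29: →26(W), 25(W) — all W, so L
n=30: →27(W), 26(W) — all W, so L
n=31: →28(L), so W
n=32: →29(L), so W
n=33: →30(L), so W
n=34: →30(L), so W
n=35: →32(W), 31(W) — all W, so L
n=36: →33(W), 32(W) — all W, so L
n=37: →34(W), 33(W) — all W, so L
n=38: →35(L), so W
n=39: →36(L), so W
n=40: →37(L), so W
The losing starting values of n are exactly the entries labelled L in this table (18 of them).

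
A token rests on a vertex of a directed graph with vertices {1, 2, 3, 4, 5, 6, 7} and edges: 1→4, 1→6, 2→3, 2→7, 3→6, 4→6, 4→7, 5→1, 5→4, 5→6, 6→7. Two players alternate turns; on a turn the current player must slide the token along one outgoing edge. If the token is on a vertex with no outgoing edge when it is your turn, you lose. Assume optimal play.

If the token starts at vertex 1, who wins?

The second player wins.

Label each position W (a win for the player to move) or L (a loss). A position with no legal move is L; any other position is W exactly when some move reaches an L, and L when every move reaches a W.
Every edge goes from a vertex to one that appears earlier in the order 7, 6, 4, 1, 3, 2, 5, so processing vertices in that order labels each vertex after all of its successors.
7: no outgoing edge → L
6: W (go to 7, an L position)
4: W (go to 7, an L position)
1: L (options 4(W), 6(W) are all W)
3: L (sole option 6(W) is W)
2: W (go to 3, an L position)
5: W (go to 1, an L position)
Every move from 1 reaches a W position, so the mover loses.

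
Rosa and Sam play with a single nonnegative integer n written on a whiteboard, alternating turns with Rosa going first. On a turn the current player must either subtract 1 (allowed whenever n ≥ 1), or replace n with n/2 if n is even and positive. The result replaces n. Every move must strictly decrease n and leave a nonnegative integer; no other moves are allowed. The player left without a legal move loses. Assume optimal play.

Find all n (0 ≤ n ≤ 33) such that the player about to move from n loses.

0, 2, 5, 7, 9, 11, 13, 15, 17, 19, 21, 23, 25, 27, 29, 31, 33

Label each position W (a win for the player to move) or L (a loss). A position with no legal move is L; any other position is W exactly when some move reaches an L, and L when every move reaches a W.
n=0: no move → L
n=1: reaches L-position 0 → W
n=2: only reaches 1(W), which is W → L
n=3: reaches L-position 2 → W
n=4: reaches L-position 2 → W
n=5: only reaches 4(W), which is W → L
n=6: reaches L-position 5 → W
n=7: only reaches 6(W), which is W → L
n=8: reaches L-position 7 → W
n=9: only reaches 8(W), which is W → L
n=10: reaches L-position 5 → W
n=11: only reaches 10(W), which is W → L
n=12: reaches L-position 11 → W
n=13: only reaches 12(W), which is W → L
n=14: reaches L-position 7 → W
n=15: only reaches 14(W), which is W → L
n=16: reaches L-position 15 → W
n=17: only reaches 16(W), which is W → L
n=18: reaches L-position 9 → W
n=19: only reaches 18(W), which is W → L
n=20: reaches L-position 19 → W
n=21: only reaches 20(W), which is W → L
n=22: reaches L-position 11 → W
n=23: only reaches 22(W), which is W → L
n=24: reaches L-position 23 → W
n=25: only reaches 24(W), which is W → L
n=26: reaches L-position 13 → W
n=27: only reaches 26(W), which is W → L
n=28: reaches L-position 27 → W
n=29: only reaches 28(W), which is W → L
n=30: reaches L-position 15 → W
n=31: only reaches 30(W), which is W → L
n=32: reaches L-position 31 → W
n=33: only reaches 32(W), which is W → L
Reading off the rows marked L gives the requested list; there are 17 such values of n.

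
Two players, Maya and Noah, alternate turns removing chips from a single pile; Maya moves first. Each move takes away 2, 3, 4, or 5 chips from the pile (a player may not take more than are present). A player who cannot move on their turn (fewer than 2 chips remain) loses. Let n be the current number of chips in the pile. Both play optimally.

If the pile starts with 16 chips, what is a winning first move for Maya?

Classify positions by backward induction: terminal positions (no move available) are L. From any other position, the mover wins iff some move reaches an L.
n=0: no move → L
n=1: no move → L
n=2: →0(L), so W
n=3: →1(L), so W
n=4: →1(L), so W
n=5: →1(L), so W
n=6: →1(L), so W
n=7: →5(W), 4(W), 3(W), 2(W) — all W, so L
n=8: →6(W), 5(W), 4(W), 3(W) — all W, so L
n=9: →7(L), so W
n=10: →8(L), so W
n=11: →8(L), so W
n=12: →8(L), so W
n=13: →8(L), so W
n=14: →12(W), 11(W), 10(W), 9(W) — all W, so L
n=15: →13(W), 12(W), 11(W), 10(W) — all W, so L
n=16: →14(L), so W
From 16, the L positions reachable in one move are: 14.

Remove 2, leaving 14.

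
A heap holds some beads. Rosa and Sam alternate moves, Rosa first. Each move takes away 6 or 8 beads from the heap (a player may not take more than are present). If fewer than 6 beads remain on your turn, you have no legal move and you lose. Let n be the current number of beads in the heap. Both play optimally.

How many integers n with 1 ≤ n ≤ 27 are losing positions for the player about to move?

11

Build the W/L table. Terminal = L. A non-terminal position is W if it has a move to some L; otherwise it is L.
n=0: no move → L
n=1: no move → L
n=2: no move → L
n=3: no move → L
n=4: no move → L
n=5: no move → L
n=6: W (go to 0, an L position)
n=7: W (go to 1, an L position)
n=8: W (go to 2, an L position)
n=9: W (go to 3, an L position)
n=10: W (go to 4, an L position)
n=11: W (go to 5, an L position)
n=12: W (go to 4, an L position)
n=13: W (go to 5, an L position)
n=14: L (options 8(W), 6(W) are all W)
n=15: L (options 9(W), 7(W) are all W)
n=16: L (options 10(W), 8(W) are all W)
n=17: L (options 11(W), 9(W) are all W)
n=18: L (options 12(W), 10(W) are all W)
n=19: L (options 13(W), 11(W) are all W)
n=20: W (go to 14, an L position)
n=21: W (go to 15, an L position)
n=22: W (go to 16, an L position)
n=23: W (go to 17, an L position)
n=24: W (go to 18, an L position)
n=25: W (go to 19, an L position)
n=26: W (go to 18, an L position)
n=27: W (go to 19, an L position)
L entries with 1 ≤ n ≤ 27 (n=0 is outside the asked range and is not counted): n = 1, 2, 3, 4, 5, 14, 15, 16, 17, 18, 19; that makes 11.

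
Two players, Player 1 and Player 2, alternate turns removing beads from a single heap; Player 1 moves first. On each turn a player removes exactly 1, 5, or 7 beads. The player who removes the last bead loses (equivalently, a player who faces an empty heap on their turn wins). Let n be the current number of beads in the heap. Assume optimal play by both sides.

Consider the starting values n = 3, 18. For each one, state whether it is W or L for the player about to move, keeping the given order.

3: L, 18: W

Label each position W (a win for the player to move) or L (a loss). A position with no legal move is W; any other position is W exactly when some move reaches an L, and L when every move reaches a W.
n=0: no move; the opponent has just taken the last bead and therefore loses → W
n=1: →0(W) only, which is W, so L
n=2: →1(L), so W
n=3: →2(W) only, which is W, so L
n=4: →3(L), so W
n=5: →4(W), 0(W) — all W, so L
n=6: →5(L), so W
n=7: →6(W), 2(W), 0(W) — all W, so L
n=8: →7(L), so W
n=9: →8(W), 4(W), 2(W) — all W, so L
n=10: →9(L), so W
n=11: →10(W), 6(W), 4(W) — all W, so L
n=12: →11(L), so W
n=13: →12(W), 8(W), 6(W) — all W, so L
n=14: →13(L), so W
n=15: →14(W), 10(W), 8(W) — all W, so L
n=16: →15(L), so W
n=17: →16(W), 12(W), 10(W) — all W, so L
n=18: →17(L), so W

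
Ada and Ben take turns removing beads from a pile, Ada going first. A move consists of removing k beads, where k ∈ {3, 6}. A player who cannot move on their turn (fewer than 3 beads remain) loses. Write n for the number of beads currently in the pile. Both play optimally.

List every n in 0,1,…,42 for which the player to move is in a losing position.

Compute win/loss labels from the base case upward. A position with no move is L. Any other position is W if it can reach an L in one move, else L.
n=0: no move → L
n=1: no move → L
n=2: no move → L
n=3: can move to 0, which is L ⇒ W
n=4: can move to 1, which is L ⇒ W
n=5: can move to 2, which is L ⇒ W
n=6: can move to 0, which is L ⇒ W
n=7: can move to 1, which is L ⇒ W
n=8: can move to 2, which is L ⇒ W
n=9: moves to 6(W), 3(W); every one is W ⇒ L
n=10: moves to 7(W), 4(W); every one is W ⇒ L
n=11: moves to 8(W), 5(W); every one is W ⇒ L
n=12: can move to 9, which is L ⇒ W
n=13: can move to 10, which is L ⇒ W
n=14: can move to 11, which is L ⇒ W
n=15: can move to 9, which is L ⇒ W
n=16: can move to 10, which is L ⇒ W
n=17: can move to 11, which is L ⇒ W
n=18: moves to 15(W), 12(W); every one is W ⇒ L
n=19: moves to 16(W), 13(W); every one is W ⇒ L
n=20: moves to 17(W), 14(W); every one is W ⇒ L
n=21: can move to 18, which is L ⇒ W
n=22: can move to 19, which is L ⇒ W
n=23: can move to 20, which is L ⇒ W
n=24: can move to 18, which is L ⇒ W
n=25: can move to 19, which is L ⇒ W
n=26: can move to 20, which is L ⇒ W
n=27: moves to 24(W), 21(W); every one is W ⇒ L
n=28: moves to 25(W), 22(W); every one is W ⇒ L
n=29: moves to 26(W), 23(W); every one is W ⇒ L
n=30: can move to 27, which is L ⇒ W
n=31: can move to 28, which is L ⇒ W
n=32: can move to 29, which is L ⇒ W
n=33: can move to 27, which is L ⇒ W
n=34: can move to 28, which is L ⇒ W
n=35: can move to 29, which is L ⇒ W
n=36: moves to 33(W), 30(W); every one is W ⇒ L
n=37: moves to 34(W), 31(W); every one is W ⇒ L
n=38: moves to 35(W), 32(W); every one is W ⇒ L
n=39: can move to 36, which is L ⇒ W
n=40: can move to 37, which is L ⇒ W
n=41: can move to 38, which is L ⇒ W
n=42: can move to 36, which is L ⇒ W
The losing starting values of n are exactly the entries labelled L in this table (15 of them).

0, 1, 2, 9, 10, 11, 18, 19, 20, 27, 28, 29, 36, 37, 38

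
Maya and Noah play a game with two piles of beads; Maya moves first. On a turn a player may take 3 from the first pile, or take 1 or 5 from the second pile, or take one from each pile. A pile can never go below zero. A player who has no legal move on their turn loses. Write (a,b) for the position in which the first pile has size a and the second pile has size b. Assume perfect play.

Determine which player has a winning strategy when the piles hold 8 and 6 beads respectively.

Use the standard recursion: the mover loses at a terminal position; elsewhere, the mover wins exactly when some move hands the opponent an L position.
No move ever increases a pile, so every position that can arise here has a ≤ 8 and b ≤ 6; it is enough to label the cells with 0 ≤ a ≤ 8 and 0 ≤ b ≤ 6.
Every move lowers a or b (never raises either), so fill the grid row by row in increasing a, and left to right within a row: each cell's successors are then already labelled.
      b=0  b=1  b=2  b=3  b=4  b=5  b=6
a=0:    L    W    L    W    L    W    L
a=1:    L    W    L    W    L    W    L
a=2:    L    W    L    W    L    W    L
a=3:    W    W    W    W    W    W    W
a=4:    W    L    W    L    W    L    W
a=5:    W    L    W    L    W    L    W
a=6:    L    W    W    L    W    W    W
a=7:    L    W    L    W    W    W    L
a=8:    L    W    L    W    L    W    L
Cells with no legal move (terminal, hence L): (0,0), (1,0), (2,0).
The remaining L cells, each justified by listing all of its moves:
(0,2): the only move is to (0,1)(W), a W ⇒ L
(0,4): the only move is to (0,3)(W), a W ⇒ L
(0,6): moves to (0,5)(W), (0,1)(W); every one is W ⇒ L
(1,2): moves to (1,1)(W), (0,1)(W); every one is W ⇒ L
(1,4): moves to (1,3)(W), (0,3)(W); every one is W ⇒ L
(1,6): moves to (1,5)(W), (1,1)(W), (0,5)(W); every one is W ⇒ L
(2,2): moves to (2,1)(W), (1,1)(W); every one is W ⇒ L
(2,4): moves to (2,3)(W), (1,3)(W); every one is W ⇒ L
(2,6): moves to (2,5)(W), (2,1)(W), (1,5)(W); every one is W ⇒ L
(4,1): moves to (1,1)(W), (4,0)(W), (3,0)(W); every one is W ⇒ L
(4,3): moves to (1,3)(W), (4,2)(W), (3,2)(W); every one is W ⇒ L
(4,5): moves to (1,5)(W), (4,4)(W), (4,0)(W), (3,4)(W); every one is W ⇒ L
(5,1): moves to (2,1)(W), (5,0)(W), (4,0)(W); every one is W ⇒ L
(5,3): moves to (2,3)(W), (5,2)(W), (4,2)(W); every one is W ⇒ L
(5,5): moves to (2,5)(W), (5,4)(W), (5,0)(W), (4,4)(W); every one is W ⇒ L
(6,0): the only move is to (3,0)(W), a W ⇒ L
(6,3): moves to (3,3)(W), (6,2)(W), (5,2)(W); every one is W ⇒ L
(7,0): the only move is to (4,0)(W), a W ⇒ L
(7,2): moves to (4,2)(W), (7,1)(W), (6,1)(W); every one is W ⇒ L
(7,6): moves to (4,6)(W), (7,5)(W), (7,1)(W), (6,5)(W); every one is W ⇒ L
(8,0): the only move is to (5,0)(W), a W ⇒ L
(8,2): moves to (5,2)(W), (8,1)(W), (7,1)(W); every one is W ⇒ L
(8,4): moves to (5,4)(W), (8,3)(W), (7,3)(W); every one is W ⇒ L
(8,6): moves to (5,6)(W), (8,5)(W), (8,1)(W), (7,5)(W); every one is W ⇒ L
Every other cell has at least one move into one of the L cells above, so it is W.
The starting position (8,6) is L: whatever Maya does, the opponent receives a W position.

Noah wins.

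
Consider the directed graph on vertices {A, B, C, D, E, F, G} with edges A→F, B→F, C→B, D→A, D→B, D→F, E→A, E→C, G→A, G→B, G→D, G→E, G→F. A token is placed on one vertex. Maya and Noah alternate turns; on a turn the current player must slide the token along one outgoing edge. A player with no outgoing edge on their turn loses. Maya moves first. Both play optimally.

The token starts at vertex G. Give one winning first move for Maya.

Positions with no move are L. A position that does have a move is losing for the player to move precisely when every available move leads to a winning position for the opponent. Fill in the labels:
Every edge goes from a vertex to one that appears earlier in the order F, B, A, D, C, E, G, so processing vertices in that order labels each vertex after all of its successors.
F: no outgoing edge → L
B: →F(L), so W
A: →F(L), so W
D: →F(L), so W
C: →B(W) only, which is W, so L
E: →C(L), so W
G: →F(L), so W
From G, the L positions reachable in one move are: F.

Move to F.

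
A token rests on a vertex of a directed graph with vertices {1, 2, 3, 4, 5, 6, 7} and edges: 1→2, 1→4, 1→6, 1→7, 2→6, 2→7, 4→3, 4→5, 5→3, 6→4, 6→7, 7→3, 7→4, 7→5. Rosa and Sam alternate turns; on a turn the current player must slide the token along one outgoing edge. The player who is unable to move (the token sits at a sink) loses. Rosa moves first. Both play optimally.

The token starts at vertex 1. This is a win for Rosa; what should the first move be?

Move to 6.

Use the standard recursion: the mover loses at a terminal position; elsewhere, the mover wins exactly when some move hands the opponent an L position.
Every edge goes from a vertex to one that appears earlier in the order 3, 5, 4, 7, 6, 2, 1, so processing vertices in that order labels each vertex after all of its successors.
3: no outgoing edge → L
5: W (go to 3, an L position)
4: W (go to 3, an L position)
7: W (go to 3, an L position)
6: L (options 7(W), 4(W) are all W)
2: W (go to 6, an L position)
1: W (go to 6, an L position)
From 1, the L positions reachable in one move are: 6.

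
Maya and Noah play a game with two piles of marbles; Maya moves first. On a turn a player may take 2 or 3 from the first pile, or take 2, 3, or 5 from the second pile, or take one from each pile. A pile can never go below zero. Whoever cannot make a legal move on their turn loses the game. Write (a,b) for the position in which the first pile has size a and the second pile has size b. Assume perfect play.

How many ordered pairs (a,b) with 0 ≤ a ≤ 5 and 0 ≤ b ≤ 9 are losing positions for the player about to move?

Label each position W (a win for the player to move) or L (a loss). A position with no legal move is L; any other position is W exactly when some move reaches an L, and L when every move reaches a W.
Every move lowers a or b (never raises either), so fill the grid row by row in increasing a, and left to right within a row: each cell's successors are then already labelled.
      b=0  b=1  b=2  b=3  b=4  b=5  b=6  b=7  b=8  b=9
a=0:    L    L    W    W    W    W    W    L    L    W
a=1:    L    W    W    W    L    W    W    W    W    W
a=2:    W    W    L    L    W    W    W    W    W    L
a=3:    W    W    L    W    W    W    L    W    W    W
a=4:    W    L    W    W    W    L    W    W    W    W
a=5:    L    L    W    W    W    W    W    L    L    W
Cells with no legal move (terminal, hence L): (0,0), (0,1), (1,0).
The remaining L cells, each justified by listing all of its moves:
(0,7): L (options (0,5)(W), (0,4)(W), (0,2)(W) are all W)
(0,8): L (options (0,6)(W), (0,5)(W), (0,3)(W) are all W)
(1,4): L (options (1,2)(W), (1,1)(W), (0,3)(W) are all W)
(2,2): L (options (0,2)(W), (2,0)(W), (1,1)(W) are all W)
(2,3): L (options (0,3)(W), (2,1)(W), (2,0)(W), (1,2)(W) are all W)
(2,9): L (options (0,9)(W), (2,7)(W), (2,6)(W), (2,4)(W), (1,8)(W) are all W)
(3,2): L (options (1,2)(W), (0,2)(W), (3,0)(W), (2,1)(W) are all W)
(3,6): L (options (1,6)(W), (0,6)(W), (3,4)(W), (3,3)(W), (3,1)(W), (2,5)(W) are all W)
(4,1): L (options (2,1)(W), (1,1)(W), (3,0)(W) are all W)
(4,5): L (options (2,5)(W), (1,5)(W), (4,3)(W), (4,2)(W), (4,0)(W), (3,4)(W) are all W)
(5,0): L (options (3,0)(W), (2,0)(W) are all W)
(5,1): L (options (3,1)(W), (2,1)(W), (4,0)(W) are all W)
(5,7): L (options (3,7)(W), (2,7)(W), (5,5)(W), (5,4)(W), (5,2)(W), (4,6)(W) are all W)
(5,8): L (options (3,8)(W), (2,8)(W), (5,6)(W), (5,5)(W), (5,3)(W), (4,7)(W) are all W)
Every other cell has at least one move into one of the L cells above, so it is W.
L cells per row: a=0: 4, a=1: 2, a=2: 3, a=3: 2, a=4: 2, a=5: 4; total 17.

17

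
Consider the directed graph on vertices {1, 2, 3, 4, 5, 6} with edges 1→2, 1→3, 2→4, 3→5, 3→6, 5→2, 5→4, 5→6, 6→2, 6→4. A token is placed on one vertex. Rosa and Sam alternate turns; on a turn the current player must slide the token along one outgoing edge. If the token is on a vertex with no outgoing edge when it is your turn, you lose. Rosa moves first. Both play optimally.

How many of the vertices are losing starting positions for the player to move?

Compute win/loss labels from the base case upward. A position with no move is L. Any other position is W if it can reach an L in one move, else L.
Every edge goes from a vertex to one that appears earlier in the order 4, 2, 6, 5, 3, 1, so processing vertices in that order labels each vertex after all of its successors.
4: no outgoing edge → L
2: W (go to 4, an L position)
6: W (go to 4, an L position)
5: W (go to 4, an L position)
3: L (options 5(W), 6(W) are all W)
1: W (go to 3, an L position)
The L vertices are 3, 4; that is 2 in all.

2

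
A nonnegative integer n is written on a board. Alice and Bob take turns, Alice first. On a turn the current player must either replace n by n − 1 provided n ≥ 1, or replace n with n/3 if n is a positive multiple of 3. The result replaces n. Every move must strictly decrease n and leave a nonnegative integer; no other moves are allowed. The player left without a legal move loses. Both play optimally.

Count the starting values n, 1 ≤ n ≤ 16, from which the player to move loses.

7

Use the standard recursion: the mover loses at a terminal position; elsewhere, the mover wins exactly when some move hands the opponent an L position.
n=0: no move → L
n=1: →0(L), so W
n=2: →1(W) only, which is W, so L
n=3: →2(L), so W
n=4: →3(W) only, which is W, so L
n=5: →4(L), so W
n=6: →2(L), so W
n=7: →6(W) only, which is W, so L
n=8: →7(L), so W
n=9: →3(W), 8(W) — all W, so L
n=10: →9(L), so W
n=11: →10(W) only, which is W, so L
n=12: →4(L), so W
n=13: →12(W) only, which is W, so L
n=14: →13(L), so W
n=15: →5(W), 14(W) — all W, so L
n=16: →15(L), so W
L entries with 1 ≤ n ≤ 16 (n=0 is outside the asked range and is not counted): n = 2, 4, 7, 9, 11, 13, 15; that makes 7.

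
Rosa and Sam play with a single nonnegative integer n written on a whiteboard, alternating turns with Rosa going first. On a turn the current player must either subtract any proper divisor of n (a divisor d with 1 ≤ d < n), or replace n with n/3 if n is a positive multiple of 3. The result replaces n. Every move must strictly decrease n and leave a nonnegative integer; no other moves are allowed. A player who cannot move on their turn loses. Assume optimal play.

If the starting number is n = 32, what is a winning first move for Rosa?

Label each position W (a win for the player to move) or L (a loss). A position with no legal move is L; any other position is W exactly when some move reaches an L, and L when every move reaches a W.
n=0: no move → L
n=1: no move → L
n=2: W (go to 1, an L position)
n=3: W (go to 1, an L position)
n=4: L (options 2(W), 3(W) are all W)
n=5: W (go to 4, an L position)
n=6: W (go to 4, an L position)
n=7: L (sole option 6(W) is W)
n=8: W (go to 4, an L position)
n=9: L (options 3(W), 6(W), 8(W) are all W)
n=10: W (go to 9, an L position)
n=11: L (sole option 10(W) is W)
n=12: W (go to 4, an L position)
n=13: L (sole option 12(W) is W)
n=14: W (go to 7, an L position)
n=15: L (options 5(W), 10(W), 12(W), 14(W) are all W)
n=16: W (go to 15, an L position)
n=17: L (sole option 16(W) is W)
n=18: W (go to 9, an L position)
n=19: L (sole option 18(W) is W)
n=20: W (go to 15, an L position)
n=21: W (go to 7, an L position)
n=22: W (go to 11, an L position)
n=23: L (sole option 22(W) is W)
n=24: W (go to 23, an L position)
n=25: L (options 20(W), 24(W) are all W)
n=26: W (go to 13, an L position)
n=27: W (go to 9, an L position)
n=28: L (options 14(W), 21(W), 24(W), 26(W), 27(W) are all W)
n=29: W (go to 28, an L position)
n=30: W (go to 15, an L position)
n=31: L (sole option 30(W) is W)
n=32: W (go to 28, an L position)
From 32, the L positions reachable in one move are: 28, 31. Any move reaching one of these is winning.

Move to 28.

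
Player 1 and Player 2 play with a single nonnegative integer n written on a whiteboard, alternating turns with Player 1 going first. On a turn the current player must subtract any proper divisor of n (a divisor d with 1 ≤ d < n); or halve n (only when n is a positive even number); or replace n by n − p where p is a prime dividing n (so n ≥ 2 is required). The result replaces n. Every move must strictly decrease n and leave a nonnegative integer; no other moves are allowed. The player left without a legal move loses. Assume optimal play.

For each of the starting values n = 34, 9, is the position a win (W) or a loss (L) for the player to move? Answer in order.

Classify positions by backward induction: terminal positions (no move available) are L. From any other position, the mover wins iff some move reaches an L.
n=0: no move → L
n=1: no move → L
n=2: →0(L), so W
n=3: →0(L), so W
n=4: →2(W), 3(W) — all W, so L
n=5: →0(L), so W
n=6: →4(L), so W
n=7: →0(L), so W
n=8: →4(L), so W
n=9: →6(W), 8(W) — all W, so L
n=10: →9(L), so W
n=11: →0(L), so W
n=12: →9(L), so W
n=13: →0(L), so W
n=14: →7(W), 12(W), 13(W) — all W, so L
n=15: →14(L), so W
n=16: →14(L), so W
n=17: →0(L), so W
n=18: →9(L), so W
n=19: →0(L), so W
n=20: →10(W), 15(W), 16(W), 18(W), 19(W) — all W, so L
n=21: →14(L), so W
n=22: →20(L), so W
n=23: →0(L), so W
n=24: →20(L), so W
n=25: →20(L), so W
n=26: →13(W), 24(W), 25(W) — all W, so L
n=27: →26(L), so W
n=28: →14(L), so W
n=29: →0(L), so W
n=30: →20(L), so W
n=31: →0(L), so W
n=32: →16(W), 24(W), 28(W), 30(W), 31(W) — all W, so L
n=33: →32(L), so W
n=34: →32(L), so W

34: W, 9: L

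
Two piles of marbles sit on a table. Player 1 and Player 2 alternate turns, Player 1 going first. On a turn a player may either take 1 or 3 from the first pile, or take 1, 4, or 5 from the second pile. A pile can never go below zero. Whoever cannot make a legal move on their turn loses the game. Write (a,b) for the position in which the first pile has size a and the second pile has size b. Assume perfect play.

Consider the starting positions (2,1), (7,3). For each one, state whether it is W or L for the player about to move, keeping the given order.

(2,1): W, (7,3): L

Compute win/loss labels from the base case upward. A position with no move is L. Any other position is W if it can reach an L in one move, else L.
No move ever increases a pile, so every position that can arise here has a ≤ 7 and b ≤ 3; it is enough to label the cells with 0 ≤ a ≤ 7 and 0 ≤ b ≤ 3.
Every move lowers a or b (never raises either), so fill the grid row by row in increasing a, and left to right within a row: each cell's successors are then already labelled.
      b=0  b=1  b=2  b=3
a=0:    L    W    L    W
a=1:    W    L    W    L
a=2:    L    W    L    W
a=3:    W    L    W    L
a=4:    L    W    L    W
a=5:    W    L    W    L
a=6:    L    W    L    W
a=7:    W    L    W    L
Cells with no legal move (terminal, hence L): (0,0).
The remaining L cells, each justified by listing all of its moves:
(0,2): →(0,1)(W) only, which is W, so L
(1,1): →(0,1)(W), (1,0)(W) — all W, so L
(1,3): →(0,3)(W), (1,2)(W) — all W, so L
(2,0): →(1,0)(W) only, which is W, so L
(2,2): →(1,2)(W), (2,1)(W) — all W, so L
(3,1): →(2,1)(W), (0,1)(W), (3,0)(W) — all W, so L
(3,3): →(2,3)(W), (0,3)(W), (3,2)(W) — all W, so L
(4,0): →(3,0)(W), (1,0)(W) — all W, so L
(4,2): →(3,2)(W), (1,2)(W), (4,1)(W) — all W, so L
(5,1): →(4,1)(W), (2,1)(W), (5,0)(W) — all W, so L
(5,3): →(4,3)(W), (2,3)(W), (5,2)(W) — all W, so L
(6,0): →(5,0)(W), (3,0)(W) — all W, so L
(6,2): →(5,2)(W), (3,2)(W), (6,1)(W) — all W, so L
(7,1): →(6,1)(W), (4,1)(W), (7,0)(W) — all W, so L
(7,3): →(6,3)(W), (4,3)(W), (7,2)(W) — all W, so L
Every other cell has at least one move into one of the L cells above, so it is W.
(2,1): the move to (1,1) reaches an L cell, so W
(7,3): one of the L cells justified above, so L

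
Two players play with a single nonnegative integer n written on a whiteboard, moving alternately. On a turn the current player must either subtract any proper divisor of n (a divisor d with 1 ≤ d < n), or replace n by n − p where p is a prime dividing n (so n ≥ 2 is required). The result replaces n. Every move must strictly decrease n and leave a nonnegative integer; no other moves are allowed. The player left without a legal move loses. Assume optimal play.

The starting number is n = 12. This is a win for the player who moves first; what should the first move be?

Label each position W (a win for the player to move) or L (a loss). A position with no legal move is L; any other position is W exactly when some move reaches an L, and L when every move reaches a W.
n=0: no move → L
n=1: no move → L
n=2: reaches L-position 0 → W
n=3: reaches L-position 0 → W
n=4: only reaches 2(W), 3(W), all W → L
n=5: reaches L-position 0 → W
n=6: reaches L-position 4 → W
n=7: reaches L-position 0 → W
n=8: reaches L-position 4 → W
n=9: only reaches 6(W), 8(W), all W → L
n=10: reaches L-position 9 → W
n=11: reaches L-position 0 → W
n=12: reaches L-position 9 → W
From 12, the L positions reachable in one move are: 9.

Move to 9.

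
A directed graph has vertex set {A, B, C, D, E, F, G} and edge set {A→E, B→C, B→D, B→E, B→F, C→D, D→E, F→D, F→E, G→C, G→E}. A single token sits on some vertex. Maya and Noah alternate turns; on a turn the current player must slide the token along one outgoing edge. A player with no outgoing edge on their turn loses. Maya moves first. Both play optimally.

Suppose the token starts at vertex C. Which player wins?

Label each position W (a win for the player to move) or L (a loss). A position with no legal move is L; any other position is W exactly when some move reaches an L, and L when every move reaches a W.
Every edge goes from a vertex to one that appears earlier in the order E, D, C, F, G, B, A, so processing vertices in that order labels each vertex after all of its successors.
E: no outgoing edge → L
D: →E(L), so W
C: →D(W) only, which is W, so L
F: →E(L), so W
G: →C(L), so W
B: →C(L), so W
A: →E(L), so W
The starting position C is L: whatever Maya does, the opponent receives a W position.

Noah wins.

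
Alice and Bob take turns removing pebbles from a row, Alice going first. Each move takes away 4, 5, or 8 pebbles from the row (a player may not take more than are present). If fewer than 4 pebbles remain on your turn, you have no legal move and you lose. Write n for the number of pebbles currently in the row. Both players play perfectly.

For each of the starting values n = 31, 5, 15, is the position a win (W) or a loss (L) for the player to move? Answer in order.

Use the standard recursion: the mover loses at a terminal position; elsewhere, the mover wins exactly when some move hands the opponent an L position.
n=0: no move → L
n=1: no move → L
n=2: no move → L
n=3: no move → L
n=4: W (go to 0, an L position)
n=5: W (go to 1, an L position)
n=6: W (go to 2, an L position)
n=7: W (go to 3, an L position)
n=8: W (go to 3, an L position)
n=9: W (go to 1, an L position)
n=10: W (go to 2, an L position)
n=11: W (go to 3, an L position)
n=12: L (options 8(W), 7(W), 4(W) are all W)
n=13: L (options 9(W), 8(W), 5(W) are all W)
n=14: L (options 10(W), 9(W), 6(W) are all W)
n=15: L (options 11(W), 10(W), 7(W) are all W)
n=16: W (go to 12, an L position)
n=17: W (go to 13, an L position)
n=18: W (go to 14, an L position)
n=19: W (go to 15, an L position)
n=20: W (go to 15, an L position)
n=21: W (go to 13, an L position)
n=22: W (go to 14, an L position)
n=23: W (go to 15, an L position)
n=24: L (options 20(W), 19(W), 16(W) are all W)
n=25: L (options 21(W), 20(W), 17(W) are all W)
n=26: L (options 22(W), 21(W), 18(W) are all W)
n=27: L (options 23(W), 22(W), 19(W) are all W)
n=28: W (go to 24, an L position)
n=29: W (go to 25, an L position)
n=30: W (go to 26, an L position)
n=31: W (go to 27, an L position)

31: W, 5: W, 15: L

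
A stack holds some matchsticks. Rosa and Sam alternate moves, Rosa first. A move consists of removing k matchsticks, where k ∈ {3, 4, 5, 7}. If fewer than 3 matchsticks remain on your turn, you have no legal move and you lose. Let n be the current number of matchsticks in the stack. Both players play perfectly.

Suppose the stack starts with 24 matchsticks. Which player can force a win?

Positions with no move are L. A position that does have a move is losing for the player to move precisely when every available move leads to a winning position for the opponent. Fill in the labels:
n=0: no move → L
n=1: no move → L
n=2: no move → L
n=3: →0(L), so W
n=4: →1(L), so W
n=5: →2(L), so W
n=6: →2(L), so W
n=7: →2(L), so W
n=8: →1(L), so W
n=9: →2(L), so W
n=10: →7(W), 6(W), 5(W), 3(W) — all W, so L
n=11: →8(W), 7(W), 6(W), 4(W) — all W, so L
n=12: →9(W), 8(W), 7(W), 5(W) — all W, so L
n=13: →10(L), so W
n=14: →11(L), so W
n=15: →12(L), so W
n=16: →12(L), so W
n=17: →12(L), so W
n=18: →11(L), so W
n=19: →12(L), so W
n=20: →17(W), 16(W), 15(W), 13(W) — all W, so L
n=21: →18(W), 17(W), 16(W), 14(W) — all W, so L
n=22: →19(W), 18(W), 17(W), 15(W) — all W, so L
n=23: →20(L), so W
n=24: →21(L), so W
The starting position 24 is W: Rosa should remove 3, leaving 21, handing over an L position.

Rosa wins.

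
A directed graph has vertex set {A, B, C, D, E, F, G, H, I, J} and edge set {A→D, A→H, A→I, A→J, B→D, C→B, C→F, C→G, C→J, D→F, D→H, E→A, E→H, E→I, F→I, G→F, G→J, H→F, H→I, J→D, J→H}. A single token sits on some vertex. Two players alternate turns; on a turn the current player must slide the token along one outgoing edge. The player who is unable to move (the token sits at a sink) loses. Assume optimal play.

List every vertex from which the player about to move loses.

D, G, I

Work bottom-up. With no move the player to move loses. Otherwise the position is W if at least one move leads to an L position for the opponent, and L if every move leads to a W.
Every edge goes from a vertex to one that appears earlier in the order I, F, H, D, J, B, A, E, G, C, so processing vertices in that order labels each vertex after all of its successors.
I: no outgoing edge → L
F: W (go to I, an L position)
H: W (go to I, an L position)
D: L (options H(W), F(W) are all W)
J: W (go to D, an L position)
B: W (go to D, an L position)
A: W (go to D, an L position)
E: W (go to I, an L position)
G: L (options J(W), F(W) are all W)
C: W (go to G, an L position)
Reading off the rows marked L gives the requested list; there are 3 such vertices.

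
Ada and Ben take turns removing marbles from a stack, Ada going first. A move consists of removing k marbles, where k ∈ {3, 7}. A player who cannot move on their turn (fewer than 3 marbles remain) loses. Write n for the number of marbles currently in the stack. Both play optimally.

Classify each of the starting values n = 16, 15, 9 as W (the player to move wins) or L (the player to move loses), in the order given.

16: L, 15: W, 9: W

Compute win/loss labels from the base case upward. A position with no move is L. Any other position is W if it can reach an L in one move, else L.
n=0: no move → L
n=1: no move → L
n=2: no move → L
n=3: reaches L-position 0 → W
n=4: reaches L-position 1 → W
n=5: reaches L-position 2 → W
n=6: only reaches 3(W), which is W → L
n=7: reaches L-position 0 → W
n=8: reaches L-position 1 → W
n=9: reaches L-position 6 → W
n=10: only reaches 7(W), 3(W), all W → L
n=11: only reaches 8(W), 4(W), all W → L
n=12: only reaches 9(W), 5(W), all W → L
n=13: reaches L-position 10 → W
n=14: reaches L-position 11 → W
n=15: reaches L-position 12 → W
n=16: only reaches 13(W), 9(W), all W → L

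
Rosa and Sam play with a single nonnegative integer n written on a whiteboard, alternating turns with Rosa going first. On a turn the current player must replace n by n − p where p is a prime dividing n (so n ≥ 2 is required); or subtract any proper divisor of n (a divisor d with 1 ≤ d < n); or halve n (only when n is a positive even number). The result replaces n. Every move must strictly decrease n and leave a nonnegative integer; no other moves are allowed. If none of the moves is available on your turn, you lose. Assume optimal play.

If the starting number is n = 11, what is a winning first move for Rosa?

Move to 0.

Classify positions by backward induction: terminal positions (no move available) are L. From any other position, the mover wins iff some move reaches an L.
n=0: no move → L
n=1: no move → L
n=2: W (go to 0, an L position)
n=3: W (go to 0, an L position)
n=4: L (options 2(W), 3(W) are all W)
n=5: W (go to 0, an L position)
n=6: W (go to 4, an L position)
n=7: W (go to 0, an L position)
n=8: W (go to 4, an L position)
n=9: L (options 6(W), 8(W) are all W)
n=10: W (go to 9, an L position)
n=11: W (go to 0, an L position)
From 11, the L positions reachable in one move are: 0.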